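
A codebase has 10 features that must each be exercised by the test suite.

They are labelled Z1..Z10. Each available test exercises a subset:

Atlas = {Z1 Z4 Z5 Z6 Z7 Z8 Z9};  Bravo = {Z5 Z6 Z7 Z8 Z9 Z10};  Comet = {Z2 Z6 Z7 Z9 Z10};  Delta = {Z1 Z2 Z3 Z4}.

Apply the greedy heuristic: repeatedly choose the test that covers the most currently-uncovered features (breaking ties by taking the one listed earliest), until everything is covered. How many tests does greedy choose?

3

Greedy: pick Atlas (covers 7 new) → pick Comet (covers 2 new) → pick Delta (covers 1 new). Total picks: 3.
(The true minimum cover uses only 2 tests, so greedy is not optimal here.)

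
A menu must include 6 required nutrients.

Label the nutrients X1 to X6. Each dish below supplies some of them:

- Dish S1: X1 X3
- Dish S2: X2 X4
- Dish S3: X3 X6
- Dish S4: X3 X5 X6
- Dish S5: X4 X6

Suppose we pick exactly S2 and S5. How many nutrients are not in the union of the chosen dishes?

3

Union of S2, S5 = {X2, X4, X6}.
Not covered: X1, X3, X5 — 3 nutrients.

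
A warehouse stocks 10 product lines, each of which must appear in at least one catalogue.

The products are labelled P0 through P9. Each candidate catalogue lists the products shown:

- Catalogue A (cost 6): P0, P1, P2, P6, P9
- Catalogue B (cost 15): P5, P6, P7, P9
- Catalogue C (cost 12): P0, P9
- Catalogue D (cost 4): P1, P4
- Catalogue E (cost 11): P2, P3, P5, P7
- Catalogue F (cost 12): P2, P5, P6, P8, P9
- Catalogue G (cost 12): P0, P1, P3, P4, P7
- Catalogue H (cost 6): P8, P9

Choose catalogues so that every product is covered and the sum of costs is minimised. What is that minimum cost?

24

F, G together cover every product (F ∪ G = {P0, P1, P2, P3, P4, P5, P6, P7, P8, P9}); total cost 12 + 12 = 24.
The greedy pick A, E, D, H costs 27; no covering selection beats 24.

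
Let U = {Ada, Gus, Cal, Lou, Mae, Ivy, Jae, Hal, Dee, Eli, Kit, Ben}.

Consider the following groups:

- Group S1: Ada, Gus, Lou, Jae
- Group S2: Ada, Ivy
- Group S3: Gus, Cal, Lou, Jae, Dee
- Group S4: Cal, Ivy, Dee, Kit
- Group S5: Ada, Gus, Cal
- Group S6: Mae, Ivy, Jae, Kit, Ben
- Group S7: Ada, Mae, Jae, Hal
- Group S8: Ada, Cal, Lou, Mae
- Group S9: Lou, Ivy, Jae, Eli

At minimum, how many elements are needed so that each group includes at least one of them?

H = {Ada, Cal, Ivy} meets every group (each contains at least one member of H), and |H| = 3.
No choice of 2 elements meets every group, so 3 is the minimum.

3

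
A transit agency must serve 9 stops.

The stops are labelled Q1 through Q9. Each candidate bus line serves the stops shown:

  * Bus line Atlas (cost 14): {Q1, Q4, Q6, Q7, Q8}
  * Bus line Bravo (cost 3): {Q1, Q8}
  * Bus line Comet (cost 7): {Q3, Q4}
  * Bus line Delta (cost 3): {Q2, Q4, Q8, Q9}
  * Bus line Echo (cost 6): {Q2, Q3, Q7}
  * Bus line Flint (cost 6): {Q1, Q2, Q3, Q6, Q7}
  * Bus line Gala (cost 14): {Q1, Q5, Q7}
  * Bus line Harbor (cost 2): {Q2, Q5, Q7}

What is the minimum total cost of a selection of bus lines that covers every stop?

Delta, Flint, Harbor together cover every stop (Delta ∪ Flint ∪ Harbor = {Q1, Q2, Q3, Q4, Q5, Q6, Q7, Q8, Q9}); total cost 3 + 6 + 2 = 11.
No covering selection has total cost below 11.

11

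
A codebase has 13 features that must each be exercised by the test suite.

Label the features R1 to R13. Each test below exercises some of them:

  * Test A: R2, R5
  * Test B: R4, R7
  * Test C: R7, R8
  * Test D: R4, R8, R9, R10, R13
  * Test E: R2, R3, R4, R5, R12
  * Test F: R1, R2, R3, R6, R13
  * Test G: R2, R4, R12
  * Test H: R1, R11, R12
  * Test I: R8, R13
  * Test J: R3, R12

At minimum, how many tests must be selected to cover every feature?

B and D and E and F and H together: B ∪ D ∪ E ∪ F ∪ H = {R1, R2, R3, R4, R5, R6, R7, R8, R9, R10, R11, R12, R13} — every feature is covered.
No 4 of the 10 tests cover everything (all 210 combinations miss at least one feature), so 5 is optimal.

5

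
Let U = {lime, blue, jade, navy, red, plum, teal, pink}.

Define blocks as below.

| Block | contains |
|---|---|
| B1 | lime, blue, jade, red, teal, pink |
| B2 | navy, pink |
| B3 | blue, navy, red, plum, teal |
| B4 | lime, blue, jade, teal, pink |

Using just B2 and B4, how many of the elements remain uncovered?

2

Union of B2, B4 = {lime, blue, jade, navy, teal, pink}.
Not covered: red, plum — 2 elements.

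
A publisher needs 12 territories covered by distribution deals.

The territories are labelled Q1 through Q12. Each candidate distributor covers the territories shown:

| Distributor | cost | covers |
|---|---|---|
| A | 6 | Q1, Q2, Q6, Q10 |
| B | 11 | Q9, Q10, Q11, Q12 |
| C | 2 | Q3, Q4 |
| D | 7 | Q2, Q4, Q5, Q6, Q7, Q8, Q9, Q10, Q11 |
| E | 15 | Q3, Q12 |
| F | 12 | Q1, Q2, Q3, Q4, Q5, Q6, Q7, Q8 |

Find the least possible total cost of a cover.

B, F together cover every territory (B ∪ F = {Q1, Q2, Q3, Q4, Q5, Q6, Q7, Q8, Q9, Q10, Q11, Q12}); total cost 11 + 12 = 23.
The greedy pick D, C, A, B costs 26; no covering selection beats 23.

23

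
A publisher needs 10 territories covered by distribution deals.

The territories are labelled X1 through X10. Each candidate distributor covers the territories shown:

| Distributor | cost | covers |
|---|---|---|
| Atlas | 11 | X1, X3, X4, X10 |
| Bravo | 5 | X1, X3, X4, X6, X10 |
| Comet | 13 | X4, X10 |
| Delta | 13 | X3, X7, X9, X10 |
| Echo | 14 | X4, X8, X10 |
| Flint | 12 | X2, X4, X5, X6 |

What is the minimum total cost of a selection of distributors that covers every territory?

44

Bravo, Delta, Echo, Flint together cover every territory (Bravo ∪ Delta ∪ Echo ∪ Flint = {X1, X2, X3, X4, X5, X6, X7, X8, X9, X10}); total cost 5 + 13 + 14 + 12 = 44.
No covering selection has total cost below 44.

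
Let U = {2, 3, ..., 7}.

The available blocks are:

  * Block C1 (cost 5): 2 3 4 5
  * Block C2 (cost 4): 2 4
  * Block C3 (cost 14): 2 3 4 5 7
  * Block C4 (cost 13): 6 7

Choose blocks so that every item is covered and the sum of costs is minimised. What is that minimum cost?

18

C1, C4 together cover every item (C1 ∪ C4 = {2, 3, 4, 5, 6, 7}); total cost 5 + 13 = 18.
No covering selection has total cost below 18.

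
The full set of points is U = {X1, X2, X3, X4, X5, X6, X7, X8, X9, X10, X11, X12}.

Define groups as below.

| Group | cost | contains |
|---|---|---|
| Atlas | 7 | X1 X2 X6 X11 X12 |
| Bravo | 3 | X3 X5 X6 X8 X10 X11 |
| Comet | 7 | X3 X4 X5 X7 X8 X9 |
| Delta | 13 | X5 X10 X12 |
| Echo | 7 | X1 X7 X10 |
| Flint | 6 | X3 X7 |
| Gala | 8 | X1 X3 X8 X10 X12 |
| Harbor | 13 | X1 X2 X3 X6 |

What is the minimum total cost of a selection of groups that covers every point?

17

Atlas, Bravo, Comet together cover every point (Atlas ∪ Bravo ∪ Comet = {X1, X2, X3, X4, X5, X6, X7, X8, X9, X10, X11, X12}); total cost 7 + 3 + 7 = 17.
No covering selection has total cost below 17.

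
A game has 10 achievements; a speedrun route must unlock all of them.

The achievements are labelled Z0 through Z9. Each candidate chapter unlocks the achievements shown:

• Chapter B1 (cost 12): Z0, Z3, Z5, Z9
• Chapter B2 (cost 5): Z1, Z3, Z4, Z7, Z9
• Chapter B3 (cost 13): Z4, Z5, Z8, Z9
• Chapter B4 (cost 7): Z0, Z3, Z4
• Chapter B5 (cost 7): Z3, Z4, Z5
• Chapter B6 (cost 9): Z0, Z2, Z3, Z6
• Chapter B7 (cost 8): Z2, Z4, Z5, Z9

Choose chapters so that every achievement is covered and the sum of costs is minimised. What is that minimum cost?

27

B2, B3, B6 together cover every achievement (B2 ∪ B3 ∪ B6 = {Z0, Z1, Z2, Z3, Z4, Z5, Z6, Z7, Z8, Z9}); total cost 5 + 13 + 9 = 27.
No covering selection has total cost below 27.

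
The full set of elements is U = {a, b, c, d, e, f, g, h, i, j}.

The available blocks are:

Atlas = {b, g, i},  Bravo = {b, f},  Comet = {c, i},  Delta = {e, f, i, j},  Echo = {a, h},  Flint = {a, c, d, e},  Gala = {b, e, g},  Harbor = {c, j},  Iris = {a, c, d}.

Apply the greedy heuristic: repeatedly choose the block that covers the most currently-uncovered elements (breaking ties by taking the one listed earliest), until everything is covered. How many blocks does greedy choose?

Greedy: pick Delta (covers 4 new) → pick Flint (covers 3 new) → pick Atlas (covers 2 new) → pick Echo (covers 1 new). Total picks: 4.

4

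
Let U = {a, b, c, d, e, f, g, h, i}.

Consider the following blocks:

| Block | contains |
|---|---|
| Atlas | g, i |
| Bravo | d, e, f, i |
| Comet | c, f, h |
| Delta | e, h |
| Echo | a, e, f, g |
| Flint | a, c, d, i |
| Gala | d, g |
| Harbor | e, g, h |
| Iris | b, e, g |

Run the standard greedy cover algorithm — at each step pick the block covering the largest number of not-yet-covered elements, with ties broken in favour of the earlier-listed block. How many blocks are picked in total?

4

Greedy: pick Bravo (covers 4 new) → pick Comet (covers 2 new) → pick Echo (covers 2 new) → pick Iris (covers 1 new). Total picks: 4.
(The true minimum cover uses only 3 blocks, so greedy is not optimal here.)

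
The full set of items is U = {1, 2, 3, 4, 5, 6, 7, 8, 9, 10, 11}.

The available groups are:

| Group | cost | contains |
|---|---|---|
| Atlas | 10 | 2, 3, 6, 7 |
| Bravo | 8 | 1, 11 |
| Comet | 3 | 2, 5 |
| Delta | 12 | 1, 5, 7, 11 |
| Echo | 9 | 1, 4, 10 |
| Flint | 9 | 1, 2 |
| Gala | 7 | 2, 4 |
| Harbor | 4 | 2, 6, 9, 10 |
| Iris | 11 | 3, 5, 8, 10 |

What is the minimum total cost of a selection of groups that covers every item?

Delta, Gala, Harbor, Iris together cover every item (Delta ∪ Gala ∪ Harbor ∪ Iris = {1, 2, 3, 4, 5, 6, 7, 8, 9, 10, 11}); total cost 12 + 7 + 4 + 11 = 34.
The greedy pick Harbor, Comet, Bravo, Atlas, Gala, Iris costs 43; no covering selection beats 34.

34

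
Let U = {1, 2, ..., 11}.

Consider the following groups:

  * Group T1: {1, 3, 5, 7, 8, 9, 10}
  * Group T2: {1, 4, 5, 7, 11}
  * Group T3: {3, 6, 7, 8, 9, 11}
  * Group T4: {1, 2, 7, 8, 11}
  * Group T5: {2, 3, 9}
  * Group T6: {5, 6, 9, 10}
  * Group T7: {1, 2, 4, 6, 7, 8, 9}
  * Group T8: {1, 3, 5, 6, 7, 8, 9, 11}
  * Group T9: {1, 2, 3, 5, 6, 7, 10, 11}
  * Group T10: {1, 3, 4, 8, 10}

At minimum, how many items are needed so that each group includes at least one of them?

H = {1, 9} meets every group (each contains at least one member of H), and |H| = 2.
The groups T4, T6 are pairwise disjoint, so any hitting set needs a separate item for each — at least 2. Hence 2 is optimal.

2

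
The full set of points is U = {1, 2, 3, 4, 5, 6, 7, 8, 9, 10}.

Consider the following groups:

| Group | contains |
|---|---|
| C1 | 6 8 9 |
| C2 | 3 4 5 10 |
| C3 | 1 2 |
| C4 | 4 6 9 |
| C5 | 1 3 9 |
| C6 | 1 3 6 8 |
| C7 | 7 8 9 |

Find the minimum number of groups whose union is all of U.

4

C1 and C2 and C3 and C7 together: C1 ∪ C2 ∪ C3 ∪ C7 = {1, 2, 3, 4, 5, 6, 7, 8, 9, 10} — every point is covered.
No 3 of the 7 groups cover everything (all 35 combinations miss at least one point), so 4 is optimal.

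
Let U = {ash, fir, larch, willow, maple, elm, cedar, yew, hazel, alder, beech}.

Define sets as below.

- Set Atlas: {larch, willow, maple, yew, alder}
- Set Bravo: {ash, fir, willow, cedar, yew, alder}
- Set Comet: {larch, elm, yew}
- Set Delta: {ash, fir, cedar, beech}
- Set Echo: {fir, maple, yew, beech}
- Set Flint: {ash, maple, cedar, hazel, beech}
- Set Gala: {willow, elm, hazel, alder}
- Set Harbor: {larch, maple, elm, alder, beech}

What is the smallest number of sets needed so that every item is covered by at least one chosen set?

3

Bravo, Gala, and Harbor cover everything between them: the union {ash, fir, larch, willow, maple, elm, cedar, yew, hazel, alder, beech} is all of U.
No 2 of the 8 sets cover everything (all 28 combinations miss at least one item), so 3 is optimal.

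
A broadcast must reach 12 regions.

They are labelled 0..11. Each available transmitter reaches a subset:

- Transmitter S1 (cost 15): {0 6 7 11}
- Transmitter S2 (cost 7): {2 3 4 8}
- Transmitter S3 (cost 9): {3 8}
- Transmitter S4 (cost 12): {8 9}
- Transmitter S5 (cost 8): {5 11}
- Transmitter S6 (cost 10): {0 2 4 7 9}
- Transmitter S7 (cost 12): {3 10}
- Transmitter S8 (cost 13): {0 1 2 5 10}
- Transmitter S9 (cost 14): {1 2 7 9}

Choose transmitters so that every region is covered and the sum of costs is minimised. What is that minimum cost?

S1, S2, S6, S8 together cover every region (S1 ∪ S2 ∪ S6 ∪ S8 = {0, 1, 2, 3, 4, 5, 6, 7, 8, 9, 10, 11}); total cost 15 + 7 + 10 + 13 = 45.
No covering selection has total cost below 45.

45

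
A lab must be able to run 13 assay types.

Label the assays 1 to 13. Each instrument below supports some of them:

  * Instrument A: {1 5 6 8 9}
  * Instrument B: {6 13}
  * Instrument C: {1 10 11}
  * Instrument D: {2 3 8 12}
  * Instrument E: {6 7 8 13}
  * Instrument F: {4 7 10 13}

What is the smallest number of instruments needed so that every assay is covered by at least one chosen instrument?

Take {A, C, D, F}. Their union is {1, 2, 3, 4, 5, 6, 7, 8, 9, 10, 11, 12, 13}, which is all 13 assays.
Only D contains 2, so D is forced; the remaining 9 assays need at least 3 more instruments (each remaining instrument adds at most 4) — so at least 4 instruments are needed, and 4 is optimal.

4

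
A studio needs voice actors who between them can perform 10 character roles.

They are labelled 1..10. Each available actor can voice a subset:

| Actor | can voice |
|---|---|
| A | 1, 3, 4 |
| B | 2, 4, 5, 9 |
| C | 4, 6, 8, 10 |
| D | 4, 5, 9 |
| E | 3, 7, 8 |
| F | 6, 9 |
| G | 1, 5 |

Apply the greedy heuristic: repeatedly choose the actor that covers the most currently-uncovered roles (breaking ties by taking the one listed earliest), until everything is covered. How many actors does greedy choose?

Greedy: pick B (covers 4 new) → pick C (covers 3 new) → pick A (covers 2 new) → pick E (covers 1 new). Total picks: 4.

4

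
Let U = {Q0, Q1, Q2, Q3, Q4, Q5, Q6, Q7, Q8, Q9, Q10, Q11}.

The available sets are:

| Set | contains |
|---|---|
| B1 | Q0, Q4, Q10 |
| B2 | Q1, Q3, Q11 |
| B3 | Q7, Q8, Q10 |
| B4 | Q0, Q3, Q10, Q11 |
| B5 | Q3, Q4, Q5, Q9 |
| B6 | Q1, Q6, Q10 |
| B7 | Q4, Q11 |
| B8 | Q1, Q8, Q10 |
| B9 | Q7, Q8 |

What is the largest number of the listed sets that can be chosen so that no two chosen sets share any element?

B1, B2, B9 are pairwise disjoint (B1={Q0,Q4,Q10}; B2={Q1,Q3,Q11}; B9={Q7,Q8}).
Every remaining set overlaps one of these, and no 4 of the listed sets are pairwise disjoint, so 3 is the maximum.

3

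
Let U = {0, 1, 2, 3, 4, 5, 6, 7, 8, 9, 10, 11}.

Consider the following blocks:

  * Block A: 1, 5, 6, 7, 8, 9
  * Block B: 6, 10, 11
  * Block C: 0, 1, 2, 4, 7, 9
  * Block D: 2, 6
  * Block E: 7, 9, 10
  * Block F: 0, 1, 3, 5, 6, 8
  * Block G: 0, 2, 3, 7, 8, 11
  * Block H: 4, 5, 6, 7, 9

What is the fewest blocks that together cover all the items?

Take {B, C, F}. Their union is {0, 1, 2, 3, 4, 5, 6, 7, 8, 9, 10, 11}, which is all 12 items.
No 2 of the 8 blocks cover everything (all 28 combinations miss at least one item), so 3 is optimal.

3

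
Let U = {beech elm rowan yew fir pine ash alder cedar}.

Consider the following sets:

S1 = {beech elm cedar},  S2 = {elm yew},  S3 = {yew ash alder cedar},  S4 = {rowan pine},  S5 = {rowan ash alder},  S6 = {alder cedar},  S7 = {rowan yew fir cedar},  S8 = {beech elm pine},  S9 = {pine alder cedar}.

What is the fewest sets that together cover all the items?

3

Take {S5, S7, S8}. Their union is {beech, elm, rowan, yew, fir, pine, ash, alder, cedar}, which is all 9 items.
Each set has at most 4 items, and 2·4 = 8 < 9 — so at least 3 sets are needed, and 3 is optimal.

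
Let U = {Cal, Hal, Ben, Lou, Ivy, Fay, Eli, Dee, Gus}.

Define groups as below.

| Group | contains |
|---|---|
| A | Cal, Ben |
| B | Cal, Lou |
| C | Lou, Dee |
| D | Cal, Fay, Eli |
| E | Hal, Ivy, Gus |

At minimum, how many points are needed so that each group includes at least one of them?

H = {Cal, Hal, Lou} meets every group (each contains at least one member of H), and |H| = 3.
The groups C, D, E are pairwise disjoint, so any hitting set needs a separate point for each — at least 3. Hence 3 is optimal.

3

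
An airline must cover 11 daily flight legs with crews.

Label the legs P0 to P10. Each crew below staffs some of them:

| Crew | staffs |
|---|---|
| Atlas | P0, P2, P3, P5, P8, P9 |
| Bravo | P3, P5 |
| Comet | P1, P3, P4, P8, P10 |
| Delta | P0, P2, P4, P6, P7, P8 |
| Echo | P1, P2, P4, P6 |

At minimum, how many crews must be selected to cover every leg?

3

Atlas and Comet and Delta together: Atlas ∪ Comet ∪ Delta = {P0, P1, P2, P3, P4, P5, P6, P7, P8, P9, P10} — every leg is covered.
Only Delta contains P7, so Delta is forced; the remaining 5 legs need at least 2 more crews (each remaining crew adds at most 3) — so at least 3 crews are needed, and 3 is optimal.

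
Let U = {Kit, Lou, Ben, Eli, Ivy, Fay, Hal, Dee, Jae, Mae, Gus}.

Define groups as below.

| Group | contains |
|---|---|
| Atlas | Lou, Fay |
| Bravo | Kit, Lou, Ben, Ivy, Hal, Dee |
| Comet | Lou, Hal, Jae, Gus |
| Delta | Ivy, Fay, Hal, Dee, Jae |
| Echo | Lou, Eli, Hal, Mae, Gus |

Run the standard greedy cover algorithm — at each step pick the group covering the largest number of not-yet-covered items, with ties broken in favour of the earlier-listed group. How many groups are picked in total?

Greedy: pick Bravo (covers 6 new) → pick Echo (covers 3 new) → pick Delta (covers 2 new). Total picks: 3.

3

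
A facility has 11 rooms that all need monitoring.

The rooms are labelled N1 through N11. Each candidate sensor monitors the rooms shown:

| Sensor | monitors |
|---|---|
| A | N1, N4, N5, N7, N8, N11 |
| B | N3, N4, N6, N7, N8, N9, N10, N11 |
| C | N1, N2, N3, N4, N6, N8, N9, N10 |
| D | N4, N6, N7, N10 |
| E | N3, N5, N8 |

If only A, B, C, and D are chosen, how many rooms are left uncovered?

0

Union of A, B, C, D = {N1, N2, N3, N4, N5, N6, N7, N8, N9, N10, N11} — that's every room, so 0 are uncovered.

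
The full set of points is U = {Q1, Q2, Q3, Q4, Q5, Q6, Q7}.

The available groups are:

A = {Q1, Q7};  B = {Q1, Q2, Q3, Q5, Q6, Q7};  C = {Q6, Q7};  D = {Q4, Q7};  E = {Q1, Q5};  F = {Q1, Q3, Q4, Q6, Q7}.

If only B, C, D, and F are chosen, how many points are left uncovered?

Union of B, C, D, F = {Q1, Q2, Q3, Q4, Q5, Q6, Q7} — that's every point, so 0 are uncovered.

0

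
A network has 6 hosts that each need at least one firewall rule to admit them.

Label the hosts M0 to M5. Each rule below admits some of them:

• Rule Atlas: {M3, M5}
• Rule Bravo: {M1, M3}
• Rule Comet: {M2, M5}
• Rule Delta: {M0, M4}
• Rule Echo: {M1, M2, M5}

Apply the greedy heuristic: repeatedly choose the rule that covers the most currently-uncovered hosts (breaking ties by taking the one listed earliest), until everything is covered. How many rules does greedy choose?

3

Greedy: pick Echo (covers 3 new) → pick Delta (covers 2 new) → pick Atlas (covers 1 new). Total picks: 3.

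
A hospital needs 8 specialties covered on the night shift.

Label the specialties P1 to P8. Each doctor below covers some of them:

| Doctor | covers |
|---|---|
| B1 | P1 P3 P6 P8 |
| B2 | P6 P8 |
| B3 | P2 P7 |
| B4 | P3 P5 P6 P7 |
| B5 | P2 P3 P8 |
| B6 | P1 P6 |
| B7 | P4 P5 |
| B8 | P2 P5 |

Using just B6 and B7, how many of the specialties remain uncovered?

4

Union of B6, B7 = {P1, P4, P5, P6}.
Not covered: P2, P3, P7, P8 — 4 specialties.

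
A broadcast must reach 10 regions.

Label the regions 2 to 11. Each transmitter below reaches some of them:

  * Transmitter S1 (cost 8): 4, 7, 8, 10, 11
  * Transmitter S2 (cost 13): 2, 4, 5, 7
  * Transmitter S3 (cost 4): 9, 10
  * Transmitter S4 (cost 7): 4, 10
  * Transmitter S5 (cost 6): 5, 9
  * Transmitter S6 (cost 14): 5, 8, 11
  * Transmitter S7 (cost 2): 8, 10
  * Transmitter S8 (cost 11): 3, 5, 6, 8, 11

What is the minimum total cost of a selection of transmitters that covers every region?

28

S2, S3, S8 together cover every region (S2 ∪ S3 ∪ S8 = {2, 3, 4, 5, 6, 7, 8, 9, 10, 11}); total cost 13 + 4 + 11 = 28.
The greedy pick S7, S1, S5, S8, S2 costs 40; no covering selection beats 28.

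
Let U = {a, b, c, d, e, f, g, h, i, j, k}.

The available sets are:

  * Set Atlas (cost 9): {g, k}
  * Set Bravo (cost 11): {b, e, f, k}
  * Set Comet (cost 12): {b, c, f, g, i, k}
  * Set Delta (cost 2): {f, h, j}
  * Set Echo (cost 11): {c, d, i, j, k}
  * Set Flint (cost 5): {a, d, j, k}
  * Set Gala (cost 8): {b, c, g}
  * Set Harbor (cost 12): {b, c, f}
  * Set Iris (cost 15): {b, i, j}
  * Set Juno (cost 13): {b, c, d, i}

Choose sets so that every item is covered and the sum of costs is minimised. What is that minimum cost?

Bravo, Comet, Delta, Flint together cover every item (Bravo ∪ Comet ∪ Delta ∪ Flint = {a, b, c, d, e, f, g, h, i, j, k}); total cost 11 + 12 + 2 + 5 = 30.
The greedy pick Delta, Flint, Gala, Bravo, Echo costs 37; no covering selection beats 30.

30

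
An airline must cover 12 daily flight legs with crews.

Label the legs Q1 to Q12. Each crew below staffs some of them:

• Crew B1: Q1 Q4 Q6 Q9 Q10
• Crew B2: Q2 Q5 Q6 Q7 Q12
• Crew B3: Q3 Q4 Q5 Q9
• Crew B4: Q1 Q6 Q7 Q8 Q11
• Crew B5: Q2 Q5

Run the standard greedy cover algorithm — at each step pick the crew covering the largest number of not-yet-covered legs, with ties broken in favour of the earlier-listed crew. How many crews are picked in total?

4

Greedy: pick B1 (covers 5 new) → pick B2 (covers 4 new) → pick B4 (covers 2 new) → pick B3 (covers 1 new). Total picks: 4.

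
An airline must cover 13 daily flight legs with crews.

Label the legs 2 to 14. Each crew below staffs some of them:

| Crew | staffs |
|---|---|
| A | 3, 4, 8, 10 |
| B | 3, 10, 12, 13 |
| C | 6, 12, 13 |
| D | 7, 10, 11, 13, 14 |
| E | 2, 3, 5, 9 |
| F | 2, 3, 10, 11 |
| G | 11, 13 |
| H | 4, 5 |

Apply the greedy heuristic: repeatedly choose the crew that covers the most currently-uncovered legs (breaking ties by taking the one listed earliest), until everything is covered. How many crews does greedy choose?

Greedy: pick D (covers 5 new) → pick E (covers 4 new) → pick A (covers 2 new) → pick C (covers 2 new). Total picks: 4.

4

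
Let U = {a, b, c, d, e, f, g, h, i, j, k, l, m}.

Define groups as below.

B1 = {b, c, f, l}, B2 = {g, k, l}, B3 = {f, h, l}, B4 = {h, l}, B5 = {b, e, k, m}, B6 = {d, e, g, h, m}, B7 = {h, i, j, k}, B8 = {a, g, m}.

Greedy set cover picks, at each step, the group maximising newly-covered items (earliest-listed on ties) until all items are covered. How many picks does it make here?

4

Greedy: pick B6 (covers 5 new) → pick B1 (covers 4 new) → pick B7 (covers 3 new) → pick B8 (covers 1 new). Total picks: 4.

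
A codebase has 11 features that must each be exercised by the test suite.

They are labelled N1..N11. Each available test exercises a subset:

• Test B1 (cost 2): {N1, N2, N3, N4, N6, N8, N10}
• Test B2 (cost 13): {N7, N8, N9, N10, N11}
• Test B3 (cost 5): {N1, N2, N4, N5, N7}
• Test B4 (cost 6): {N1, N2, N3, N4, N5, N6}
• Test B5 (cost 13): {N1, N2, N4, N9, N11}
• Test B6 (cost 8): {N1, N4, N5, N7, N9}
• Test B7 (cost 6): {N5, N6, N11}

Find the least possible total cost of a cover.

16

B1, B6, B7 together cover every feature (B1 ∪ B6 ∪ B7 = {N1, N2, N3, N4, N5, N6, N7, N8, N9, N10, N11}); total cost 2 + 8 + 6 = 16.
The greedy pick B1, B3, B7, B6 costs 21; no covering selection beats 16.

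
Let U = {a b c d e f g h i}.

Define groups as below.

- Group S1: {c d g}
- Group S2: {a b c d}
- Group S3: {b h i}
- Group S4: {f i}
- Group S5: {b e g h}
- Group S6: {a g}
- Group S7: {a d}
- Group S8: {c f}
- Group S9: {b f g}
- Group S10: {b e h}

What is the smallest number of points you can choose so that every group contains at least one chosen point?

T = {d, f, g, h} meets every group (each contains at least one member of T), and |T| = 4.
No choice of 3 points meets every group, so 4 is the minimum.

4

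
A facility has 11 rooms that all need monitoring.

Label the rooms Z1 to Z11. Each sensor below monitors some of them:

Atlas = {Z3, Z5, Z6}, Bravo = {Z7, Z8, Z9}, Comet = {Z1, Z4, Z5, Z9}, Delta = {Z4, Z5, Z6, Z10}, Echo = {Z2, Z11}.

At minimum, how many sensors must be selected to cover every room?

Atlas and Bravo and Comet and Delta and Echo together: Atlas ∪ Bravo ∪ Comet ∪ Delta ∪ Echo = {Z1, Z2, Z3, Z4, Z5, Z6, Z7, Z8, Z9, Z10, Z11} — every room is covered.
Only Comet contains Z1, so Comet is forced; the remaining 7 rooms need at least 4 more sensors (each remaining sensor adds at most 2) — so at least 5 sensors are needed, and 5 is optimal.

5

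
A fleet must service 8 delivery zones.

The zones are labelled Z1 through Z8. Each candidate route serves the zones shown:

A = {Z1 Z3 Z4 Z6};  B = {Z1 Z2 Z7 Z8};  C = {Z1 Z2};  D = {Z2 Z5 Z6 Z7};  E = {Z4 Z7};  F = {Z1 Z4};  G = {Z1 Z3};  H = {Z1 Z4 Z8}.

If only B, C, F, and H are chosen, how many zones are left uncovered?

Union of B, C, F, H = {Z1, Z2, Z4, Z7, Z8}.
Not covered: Z3, Z5, Z6 — 3 zones.

3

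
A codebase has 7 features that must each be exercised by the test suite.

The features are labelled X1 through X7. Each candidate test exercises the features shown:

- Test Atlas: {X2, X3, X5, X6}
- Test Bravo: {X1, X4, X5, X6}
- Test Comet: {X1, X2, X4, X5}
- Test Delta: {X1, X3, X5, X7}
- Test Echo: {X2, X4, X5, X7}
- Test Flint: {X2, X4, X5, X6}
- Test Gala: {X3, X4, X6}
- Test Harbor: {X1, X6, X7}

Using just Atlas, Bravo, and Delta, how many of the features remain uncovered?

Union of Atlas, Bravo, Delta = {X1, X2, X3, X4, X5, X6, X7} — that's every feature, so 0 are uncovered.

0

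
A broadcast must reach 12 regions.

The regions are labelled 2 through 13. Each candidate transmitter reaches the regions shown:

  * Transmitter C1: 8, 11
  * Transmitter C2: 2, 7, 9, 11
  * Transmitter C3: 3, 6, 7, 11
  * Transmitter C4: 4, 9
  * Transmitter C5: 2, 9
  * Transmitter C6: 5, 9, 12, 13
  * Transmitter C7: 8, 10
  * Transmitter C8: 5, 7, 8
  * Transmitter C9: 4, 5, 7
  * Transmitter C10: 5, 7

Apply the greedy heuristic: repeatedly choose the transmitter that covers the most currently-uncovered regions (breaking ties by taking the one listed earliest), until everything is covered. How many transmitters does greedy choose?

5

Greedy: pick C2 (covers 4 new) → pick C6 (covers 3 new) → pick C3 (covers 2 new) → pick C7 (covers 2 new) → pick C4 (covers 1 new). Total picks: 5.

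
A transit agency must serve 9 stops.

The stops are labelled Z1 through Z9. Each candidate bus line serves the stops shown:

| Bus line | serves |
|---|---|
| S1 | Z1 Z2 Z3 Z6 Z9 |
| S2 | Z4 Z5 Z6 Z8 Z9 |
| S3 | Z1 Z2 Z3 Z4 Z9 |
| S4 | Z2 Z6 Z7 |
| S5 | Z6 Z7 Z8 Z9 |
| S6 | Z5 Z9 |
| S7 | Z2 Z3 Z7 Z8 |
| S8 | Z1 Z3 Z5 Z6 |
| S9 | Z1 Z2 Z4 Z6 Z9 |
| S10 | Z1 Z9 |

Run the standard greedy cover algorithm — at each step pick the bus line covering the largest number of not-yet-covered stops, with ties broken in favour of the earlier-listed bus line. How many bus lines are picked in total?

Greedy: pick S1 (covers 5 new) → pick S2 (covers 3 new) → pick S4 (covers 1 new). Total picks: 3.

3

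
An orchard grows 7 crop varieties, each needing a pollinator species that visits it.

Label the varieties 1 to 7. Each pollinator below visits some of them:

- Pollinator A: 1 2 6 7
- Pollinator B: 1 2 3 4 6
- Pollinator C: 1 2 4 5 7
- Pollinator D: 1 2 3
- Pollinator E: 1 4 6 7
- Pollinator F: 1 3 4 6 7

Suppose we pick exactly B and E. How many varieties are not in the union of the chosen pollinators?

Union of B, E = {1, 2, 3, 4, 6, 7}.
Not covered: 5 — 1 variety.

1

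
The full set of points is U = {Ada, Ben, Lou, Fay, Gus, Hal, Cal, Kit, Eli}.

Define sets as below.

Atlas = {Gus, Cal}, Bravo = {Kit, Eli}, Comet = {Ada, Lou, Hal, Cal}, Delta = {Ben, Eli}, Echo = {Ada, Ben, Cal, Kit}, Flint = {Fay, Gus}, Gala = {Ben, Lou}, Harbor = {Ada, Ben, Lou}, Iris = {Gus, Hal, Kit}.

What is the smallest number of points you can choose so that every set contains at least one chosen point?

Take H = {Ben, Gus, Cal, Kit}. Each listed set contains at least one of these, so H is a hitting set of size 4.
No choice of 3 points meets every set, so 4 is the minimum.

4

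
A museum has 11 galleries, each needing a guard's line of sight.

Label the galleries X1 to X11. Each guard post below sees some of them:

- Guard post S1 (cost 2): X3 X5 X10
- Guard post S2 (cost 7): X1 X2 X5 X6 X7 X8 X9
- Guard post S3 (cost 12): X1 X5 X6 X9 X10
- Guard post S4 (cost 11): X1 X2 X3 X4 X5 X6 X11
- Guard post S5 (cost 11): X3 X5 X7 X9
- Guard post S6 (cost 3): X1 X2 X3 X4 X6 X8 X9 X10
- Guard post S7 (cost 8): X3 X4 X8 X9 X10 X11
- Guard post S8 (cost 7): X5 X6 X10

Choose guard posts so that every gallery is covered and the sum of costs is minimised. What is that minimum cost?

15

S2, S7 together cover every gallery (S2 ∪ S7 = {X1, X2, X3, X4, X5, X6, X7, X8, X9, X10, X11}); total cost 7 + 8 = 15.
The greedy pick S6, S1, S2, S7 costs 20; no covering selection beats 15.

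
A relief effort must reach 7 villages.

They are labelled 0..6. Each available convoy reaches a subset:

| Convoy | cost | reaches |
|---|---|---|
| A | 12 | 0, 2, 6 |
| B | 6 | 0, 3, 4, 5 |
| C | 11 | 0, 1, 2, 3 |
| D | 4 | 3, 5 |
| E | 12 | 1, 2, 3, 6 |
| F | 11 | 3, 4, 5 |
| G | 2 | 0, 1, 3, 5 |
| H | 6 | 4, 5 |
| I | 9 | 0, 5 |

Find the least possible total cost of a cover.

B, E together cover every village (B ∪ E = {0, 1, 2, 3, 4, 5, 6}); total cost 6 + 12 = 18.
The greedy pick G, A, B costs 20; no covering selection beats 18.

18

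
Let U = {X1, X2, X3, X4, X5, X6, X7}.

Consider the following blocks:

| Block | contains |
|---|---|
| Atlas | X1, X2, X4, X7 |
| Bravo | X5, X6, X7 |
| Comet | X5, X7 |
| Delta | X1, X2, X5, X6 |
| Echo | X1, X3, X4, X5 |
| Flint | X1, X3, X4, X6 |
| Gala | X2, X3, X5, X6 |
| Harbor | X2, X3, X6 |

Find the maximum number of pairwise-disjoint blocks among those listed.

Comet, Harbor are pairwise disjoint (Comet={X5,X7}; Harbor={X2,X3,X6}).
Every remaining block overlaps one of these, and no 3 of the listed blocks are pairwise disjoint, so 2 is the maximum.

2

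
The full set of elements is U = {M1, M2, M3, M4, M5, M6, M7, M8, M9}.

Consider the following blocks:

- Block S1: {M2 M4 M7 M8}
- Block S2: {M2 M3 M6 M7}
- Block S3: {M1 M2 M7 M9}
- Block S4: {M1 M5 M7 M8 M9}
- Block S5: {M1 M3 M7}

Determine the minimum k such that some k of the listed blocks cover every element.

Take {S1, S2, S4}. Their union is {M1, M2, M3, M4, M5, M6, M7, M8, M9}, which is all 9 elements.
Only S1 contains M4, so S1 is forced; the remaining 5 elements need at least 2 more blocks (each remaining block adds at most 3) — so at least 3 blocks are needed, and 3 is optimal.

3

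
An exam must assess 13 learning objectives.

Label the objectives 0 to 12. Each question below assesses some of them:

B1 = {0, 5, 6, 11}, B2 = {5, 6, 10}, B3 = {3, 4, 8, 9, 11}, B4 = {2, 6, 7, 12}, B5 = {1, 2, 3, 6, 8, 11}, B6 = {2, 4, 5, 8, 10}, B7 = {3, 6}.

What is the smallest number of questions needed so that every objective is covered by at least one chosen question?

B1 and B2 and B3 and B4 and B5 together: B1 ∪ B2 ∪ B3 ∪ B4 ∪ B5 = {0, 1, 2, 3, 4, 5, 6, 7, 8, 9, 10, 11, 12} — every objective is covered.
No 4 of the 7 questions cover everything (all 35 combinations miss at least one objective), so 5 is optimal.

5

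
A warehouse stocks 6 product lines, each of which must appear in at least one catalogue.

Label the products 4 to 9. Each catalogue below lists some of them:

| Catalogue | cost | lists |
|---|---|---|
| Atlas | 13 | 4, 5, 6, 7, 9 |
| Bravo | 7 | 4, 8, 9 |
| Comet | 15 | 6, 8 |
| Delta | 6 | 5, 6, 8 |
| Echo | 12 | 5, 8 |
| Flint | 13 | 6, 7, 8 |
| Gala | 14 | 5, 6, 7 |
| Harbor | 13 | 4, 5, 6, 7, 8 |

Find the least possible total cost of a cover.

Atlas, Delta together cover every product (Atlas ∪ Delta = {4, 5, 6, 7, 8, 9}); total cost 13 + 6 = 19.
The greedy pick Delta, Bravo, Atlas costs 26; no covering selection beats 19.

19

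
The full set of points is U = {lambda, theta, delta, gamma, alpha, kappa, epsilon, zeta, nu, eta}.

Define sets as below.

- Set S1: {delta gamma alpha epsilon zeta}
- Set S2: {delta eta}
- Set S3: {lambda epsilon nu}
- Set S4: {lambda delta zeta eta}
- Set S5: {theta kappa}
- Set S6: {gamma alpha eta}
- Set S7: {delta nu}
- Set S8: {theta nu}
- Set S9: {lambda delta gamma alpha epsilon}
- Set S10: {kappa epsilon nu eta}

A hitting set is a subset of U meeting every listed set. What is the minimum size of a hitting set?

4

The 4 points {theta, gamma, nu, eta} hit every set.
No choice of 3 points meets every set, so 4 is the minimum.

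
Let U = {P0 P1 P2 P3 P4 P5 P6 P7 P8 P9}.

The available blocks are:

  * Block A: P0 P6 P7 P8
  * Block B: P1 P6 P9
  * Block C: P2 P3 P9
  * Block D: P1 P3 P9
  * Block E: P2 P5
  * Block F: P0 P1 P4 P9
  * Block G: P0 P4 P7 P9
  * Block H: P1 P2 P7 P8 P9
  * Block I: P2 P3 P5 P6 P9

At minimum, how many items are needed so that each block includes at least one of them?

The 3 items {P0, P2, P9} hit every block.
The blocks A, D, E are pairwise disjoint, so any hitting set needs a separate item for each — at least 3. Hence 3 is optimal.

3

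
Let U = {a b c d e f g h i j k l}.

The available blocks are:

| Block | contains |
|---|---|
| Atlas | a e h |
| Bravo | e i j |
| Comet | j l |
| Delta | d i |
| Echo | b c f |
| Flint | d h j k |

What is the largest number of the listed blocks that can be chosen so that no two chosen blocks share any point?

4

Atlas, Comet, Delta, Echo are pairwise disjoint (Atlas={a,e,h}; Comet={j,l}; Delta={d,i}; Echo={b,c,f}).
Every remaining block overlaps one of these, and no 5 of the listed blocks are pairwise disjoint, so 4 is the maximum.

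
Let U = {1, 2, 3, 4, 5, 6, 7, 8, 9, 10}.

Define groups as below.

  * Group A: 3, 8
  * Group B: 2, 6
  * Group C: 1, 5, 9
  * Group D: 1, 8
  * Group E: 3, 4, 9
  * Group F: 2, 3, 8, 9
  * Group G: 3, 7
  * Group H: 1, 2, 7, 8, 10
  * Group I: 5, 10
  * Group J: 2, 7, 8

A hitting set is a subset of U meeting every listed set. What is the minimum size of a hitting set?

4

Take T = {1, 2, 3, 5}. Each listed group contains at least one of these, so T is a hitting set of size 4.
The groups B, D, G, I are pairwise disjoint, so any hitting set needs a separate point for each — at least 4. Hence 4 is optimal.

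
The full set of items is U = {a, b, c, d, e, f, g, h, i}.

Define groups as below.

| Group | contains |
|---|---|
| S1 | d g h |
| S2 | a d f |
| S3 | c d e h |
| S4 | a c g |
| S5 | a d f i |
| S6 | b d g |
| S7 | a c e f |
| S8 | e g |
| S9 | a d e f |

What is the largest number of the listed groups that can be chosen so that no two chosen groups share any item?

2

S5, S8 are pairwise disjoint (S5={a,d,f,i}; S8={e,g}).
Every remaining group overlaps one of these, and no 3 of the listed groups are pairwise disjoint, so 2 is the maximum.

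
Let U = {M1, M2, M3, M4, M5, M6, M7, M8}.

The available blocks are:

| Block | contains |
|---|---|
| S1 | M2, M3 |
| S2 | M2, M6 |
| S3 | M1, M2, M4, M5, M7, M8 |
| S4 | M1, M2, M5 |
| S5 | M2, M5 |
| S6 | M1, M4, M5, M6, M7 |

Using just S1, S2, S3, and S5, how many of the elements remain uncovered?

Union of S1, S2, S3, S5 = {M1, M2, M3, M4, M5, M6, M7, M8} — that's every element, so 0 are uncovered.

0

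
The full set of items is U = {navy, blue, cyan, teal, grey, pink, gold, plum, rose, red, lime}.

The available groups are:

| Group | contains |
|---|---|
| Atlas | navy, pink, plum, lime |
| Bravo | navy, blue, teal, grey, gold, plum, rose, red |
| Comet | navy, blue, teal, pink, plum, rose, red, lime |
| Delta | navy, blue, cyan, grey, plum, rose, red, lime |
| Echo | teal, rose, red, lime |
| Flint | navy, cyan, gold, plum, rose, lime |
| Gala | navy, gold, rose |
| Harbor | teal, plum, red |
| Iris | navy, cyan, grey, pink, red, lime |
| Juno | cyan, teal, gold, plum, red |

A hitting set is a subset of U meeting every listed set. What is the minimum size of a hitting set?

H = {navy, teal} meets every group (each contains at least one member of H), and |H| = 2.
The groups Gala, Harbor are pairwise disjoint, so any hitting set needs a separate item for each — at least 2. Hence 2 is optimal.

2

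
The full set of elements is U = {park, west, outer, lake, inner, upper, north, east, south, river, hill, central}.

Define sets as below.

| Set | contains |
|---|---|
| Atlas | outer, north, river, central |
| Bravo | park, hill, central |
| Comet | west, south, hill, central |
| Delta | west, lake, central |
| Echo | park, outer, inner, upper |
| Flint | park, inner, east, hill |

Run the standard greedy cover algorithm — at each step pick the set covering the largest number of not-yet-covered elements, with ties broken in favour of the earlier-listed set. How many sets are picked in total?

Greedy: pick Atlas (covers 4 new) → pick Flint (covers 4 new) → pick Comet (covers 2 new) → pick Delta (covers 1 new) → pick Echo (covers 1 new). Total picks: 5.

5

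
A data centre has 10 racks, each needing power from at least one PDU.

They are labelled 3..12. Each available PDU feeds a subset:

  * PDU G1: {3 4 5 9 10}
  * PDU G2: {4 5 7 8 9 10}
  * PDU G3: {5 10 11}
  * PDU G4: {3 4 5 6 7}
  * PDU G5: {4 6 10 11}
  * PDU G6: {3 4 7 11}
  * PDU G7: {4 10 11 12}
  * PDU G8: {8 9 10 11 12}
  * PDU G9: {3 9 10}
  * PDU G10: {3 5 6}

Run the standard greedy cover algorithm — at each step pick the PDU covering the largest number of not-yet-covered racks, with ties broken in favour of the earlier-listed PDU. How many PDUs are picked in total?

3

Greedy: pick G2 (covers 6 new) → pick G4 (covers 2 new) → pick G7 (covers 2 new). Total picks: 3.
(The true minimum cover uses only 2 PDUs, so greedy is not optimal here.)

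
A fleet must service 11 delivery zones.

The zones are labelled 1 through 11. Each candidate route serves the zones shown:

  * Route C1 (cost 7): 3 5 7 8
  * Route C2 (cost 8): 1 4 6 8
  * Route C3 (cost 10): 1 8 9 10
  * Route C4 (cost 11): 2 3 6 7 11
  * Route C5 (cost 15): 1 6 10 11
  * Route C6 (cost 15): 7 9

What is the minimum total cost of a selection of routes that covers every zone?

C1, C2, C3, C4 together cover every zone (C1 ∪ C2 ∪ C3 ∪ C4 = {1, 2, 3, 4, 5, 6, 7, 8, 9, 10, 11}); total cost 7 + 8 + 10 + 11 = 36.
No covering selection has total cost below 36.

36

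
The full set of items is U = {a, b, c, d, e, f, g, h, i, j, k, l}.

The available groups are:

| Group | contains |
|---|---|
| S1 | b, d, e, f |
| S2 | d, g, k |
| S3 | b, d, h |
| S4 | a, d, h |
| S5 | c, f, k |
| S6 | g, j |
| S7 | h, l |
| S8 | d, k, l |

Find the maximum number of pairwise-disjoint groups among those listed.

S4, S5, S6 are pairwise disjoint (S4={a,d,h}; S5={c,f,k}; S6={g,j}).
Every remaining group overlaps one of these, and no 4 of the listed groups are pairwise disjoint, so 3 is the maximum.

3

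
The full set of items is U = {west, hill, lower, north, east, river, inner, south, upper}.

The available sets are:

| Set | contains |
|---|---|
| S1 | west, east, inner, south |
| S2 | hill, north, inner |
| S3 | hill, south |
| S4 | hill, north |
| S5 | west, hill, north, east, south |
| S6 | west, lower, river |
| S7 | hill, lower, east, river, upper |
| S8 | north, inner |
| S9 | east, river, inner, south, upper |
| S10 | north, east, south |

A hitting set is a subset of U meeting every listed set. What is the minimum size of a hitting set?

3

H = {north, river, south} meets every set (each contains at least one member of H), and |H| = 3.
The sets S3, S6, S8 are pairwise disjoint, so any hitting set needs a separate item for each — at least 3. Hence 3 is optimal.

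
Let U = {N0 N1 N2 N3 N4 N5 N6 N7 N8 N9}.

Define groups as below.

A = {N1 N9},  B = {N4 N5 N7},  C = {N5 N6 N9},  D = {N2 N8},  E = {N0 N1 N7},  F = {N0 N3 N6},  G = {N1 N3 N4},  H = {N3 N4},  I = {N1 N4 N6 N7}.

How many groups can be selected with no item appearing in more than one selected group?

C, D, E, H are pairwise disjoint (C={N5,N6,N9}; D={N2,N8}; E={N0,N1,N7}; H={N3,N4}).
Every remaining group overlaps one of these, and no 5 of the listed groups are pairwise disjoint, so 4 is the maximum.

4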